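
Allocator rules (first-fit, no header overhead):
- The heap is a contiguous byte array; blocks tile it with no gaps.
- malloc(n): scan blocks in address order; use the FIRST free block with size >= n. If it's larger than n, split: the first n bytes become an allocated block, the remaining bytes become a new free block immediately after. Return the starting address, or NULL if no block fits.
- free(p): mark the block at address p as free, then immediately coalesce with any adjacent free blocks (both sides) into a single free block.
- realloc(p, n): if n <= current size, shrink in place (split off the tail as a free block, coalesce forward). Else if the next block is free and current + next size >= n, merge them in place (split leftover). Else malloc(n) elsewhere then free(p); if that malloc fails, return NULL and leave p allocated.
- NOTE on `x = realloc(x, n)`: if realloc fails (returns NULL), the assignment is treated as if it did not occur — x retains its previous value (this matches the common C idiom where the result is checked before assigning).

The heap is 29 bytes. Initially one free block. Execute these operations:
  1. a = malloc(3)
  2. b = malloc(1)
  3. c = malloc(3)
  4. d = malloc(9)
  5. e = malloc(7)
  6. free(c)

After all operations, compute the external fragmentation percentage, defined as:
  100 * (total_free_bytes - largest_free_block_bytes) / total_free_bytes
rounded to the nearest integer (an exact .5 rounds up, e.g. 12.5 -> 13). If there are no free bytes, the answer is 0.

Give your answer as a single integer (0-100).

Op 1: a = malloc(3) -> a = 0; heap: [0-2 ALLOC][3-28 FREE]
Op 2: b = malloc(1) -> b = 3; heap: [0-2 ALLOC][3-3 ALLOC][4-28 FREE]
Op 3: c = malloc(3) -> c = 4; heap: [0-2 ALLOC][3-3 ALLOC][4-6 ALLOC][7-28 FREE]
Op 4: d = malloc(9) -> d = 7; heap: [0-2 ALLOC][3-3 ALLOC][4-6 ALLOC][7-15 ALLOC][16-28 FREE]
Op 5: e = malloc(7) -> e = 16; heap: [0-2 ALLOC][3-3 ALLOC][4-6 ALLOC][7-15 ALLOC][16-22 ALLOC][23-28 FREE]
Op 6: free(c) -> (freed c); heap: [0-2 ALLOC][3-3 ALLOC][4-6 FREE][7-15 ALLOC][16-22 ALLOC][23-28 FREE]
Free blocks: [3 6] total_free=9 largest=6 -> 100*(9-6)/9 = 300/9 ≈ 33.333 -> rounds to 33

Answer: 33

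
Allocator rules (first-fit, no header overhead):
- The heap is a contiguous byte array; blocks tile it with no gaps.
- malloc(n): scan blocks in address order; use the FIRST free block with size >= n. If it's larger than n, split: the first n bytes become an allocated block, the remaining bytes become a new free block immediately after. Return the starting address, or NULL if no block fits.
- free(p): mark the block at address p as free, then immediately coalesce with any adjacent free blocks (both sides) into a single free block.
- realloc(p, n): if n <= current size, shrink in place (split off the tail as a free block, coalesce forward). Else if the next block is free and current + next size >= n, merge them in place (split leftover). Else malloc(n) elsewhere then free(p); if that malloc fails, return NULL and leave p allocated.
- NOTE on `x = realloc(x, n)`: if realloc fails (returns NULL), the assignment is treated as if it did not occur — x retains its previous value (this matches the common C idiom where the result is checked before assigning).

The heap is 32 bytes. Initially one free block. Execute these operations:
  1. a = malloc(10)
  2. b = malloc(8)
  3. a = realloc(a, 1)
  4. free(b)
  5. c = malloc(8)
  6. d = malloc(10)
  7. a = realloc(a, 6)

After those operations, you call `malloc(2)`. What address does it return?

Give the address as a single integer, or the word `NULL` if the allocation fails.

Op 1: a = malloc(10) -> a = 0; heap: [0-9 ALLOC][10-31 FREE]
Op 2: b = malloc(8) -> b = 10; heap: [0-9 ALLOC][10-17 ALLOC][18-31 FREE]
Op 3: a = realloc(a, 1) -> a = 0; heap: [0-0 ALLOC][1-9 FREE][10-17 ALLOC][18-31 FREE]
Op 4: free(b) -> (freed b); heap: [0-0 ALLOC][1-31 FREE]
Op 5: c = malloc(8) -> c = 1; heap: [0-0 ALLOC][1-8 ALLOC][9-31 FREE]
Op 6: d = malloc(10) -> d = 9; heap: [0-0 ALLOC][1-8 ALLOC][9-18 ALLOC][19-31 FREE]
Op 7: a = realloc(a, 6) -> a = 19; heap: [0-0 FREE][1-8 ALLOC][9-18 ALLOC][19-24 ALLOC][25-31 FREE]
malloc(2): first-fit scan over [0-0 FREE][1-8 ALLOC][9-18 ALLOC][19-24 ALLOC][25-31 FREE] -> 25

Answer: 25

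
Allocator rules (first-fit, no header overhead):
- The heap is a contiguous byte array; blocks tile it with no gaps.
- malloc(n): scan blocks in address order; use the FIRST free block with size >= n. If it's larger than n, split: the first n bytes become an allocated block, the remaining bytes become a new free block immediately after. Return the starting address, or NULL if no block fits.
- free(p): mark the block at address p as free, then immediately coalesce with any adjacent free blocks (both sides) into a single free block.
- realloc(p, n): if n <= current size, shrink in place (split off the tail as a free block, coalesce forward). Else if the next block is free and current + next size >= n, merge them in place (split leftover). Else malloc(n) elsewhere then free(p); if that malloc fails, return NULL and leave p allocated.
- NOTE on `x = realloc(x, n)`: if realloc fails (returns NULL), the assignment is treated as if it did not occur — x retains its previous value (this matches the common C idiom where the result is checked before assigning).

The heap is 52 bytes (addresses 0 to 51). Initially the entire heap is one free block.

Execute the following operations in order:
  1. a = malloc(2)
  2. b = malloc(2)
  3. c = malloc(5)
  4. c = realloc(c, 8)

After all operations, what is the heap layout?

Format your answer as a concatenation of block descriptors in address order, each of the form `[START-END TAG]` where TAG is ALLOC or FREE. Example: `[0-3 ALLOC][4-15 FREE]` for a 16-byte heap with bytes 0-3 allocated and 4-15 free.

Answer: [0-1 ALLOC][2-3 ALLOC][4-11 ALLOC][12-51 FREE]

Derivation:
Op 1: a = malloc(2) -> a = 0; heap: [0-1 ALLOC][2-51 FREE]
Op 2: b = malloc(2) -> b = 2; heap: [0-1 ALLOC][2-3 ALLOC][4-51 FREE]
Op 3: c = malloc(5) -> c = 4; heap: [0-1 ALLOC][2-3 ALLOC][4-8 ALLOC][9-51 FREE]
Op 4: c = realloc(c, 8) -> c = 4; heap: [0-1 ALLOC][2-3 ALLOC][4-11 ALLOC][12-51 FREE]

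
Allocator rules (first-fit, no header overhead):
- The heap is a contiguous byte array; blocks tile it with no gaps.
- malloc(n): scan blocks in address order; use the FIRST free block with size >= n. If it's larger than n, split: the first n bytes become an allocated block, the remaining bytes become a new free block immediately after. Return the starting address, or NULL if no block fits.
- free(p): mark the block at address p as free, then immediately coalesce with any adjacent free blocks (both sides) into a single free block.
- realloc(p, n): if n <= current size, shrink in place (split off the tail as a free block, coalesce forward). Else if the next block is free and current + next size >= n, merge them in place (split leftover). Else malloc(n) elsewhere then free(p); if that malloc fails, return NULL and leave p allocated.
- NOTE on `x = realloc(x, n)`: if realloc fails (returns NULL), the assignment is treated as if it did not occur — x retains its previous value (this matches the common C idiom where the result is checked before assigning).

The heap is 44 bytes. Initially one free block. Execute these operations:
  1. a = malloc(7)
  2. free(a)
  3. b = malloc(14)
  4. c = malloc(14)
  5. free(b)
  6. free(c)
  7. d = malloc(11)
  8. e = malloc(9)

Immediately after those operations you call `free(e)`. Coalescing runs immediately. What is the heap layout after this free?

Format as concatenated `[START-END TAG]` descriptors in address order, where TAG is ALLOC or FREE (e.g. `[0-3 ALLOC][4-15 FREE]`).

Answer: [0-10 ALLOC][11-43 FREE]

Derivation:
Op 1: a = malloc(7) -> a = 0; heap: [0-6 ALLOC][7-43 FREE]
Op 2: free(a) -> (freed a); heap: [0-43 FREE]
Op 3: b = malloc(14) -> b = 0; heap: [0-13 ALLOC][14-43 FREE]
Op 4: c = malloc(14) -> c = 14; heap: [0-13 ALLOC][14-27 ALLOC][28-43 FREE]
Op 5: free(b) -> (freed b); heap: [0-13 FREE][14-27 ALLOC][28-43 FREE]
Op 6: free(c) -> (freed c); heap: [0-43 FREE]
Op 7: d = malloc(11) -> d = 0; heap: [0-10 ALLOC][11-43 FREE]
Op 8: e = malloc(9) -> e = 11; heap: [0-10 ALLOC][11-19 ALLOC][20-43 FREE]
free(e): e = 11 -> block [11-19 ALLOC]; mark free, coalesce with adjacent free neighbors -> [0-10 ALLOC][11-43 FREE]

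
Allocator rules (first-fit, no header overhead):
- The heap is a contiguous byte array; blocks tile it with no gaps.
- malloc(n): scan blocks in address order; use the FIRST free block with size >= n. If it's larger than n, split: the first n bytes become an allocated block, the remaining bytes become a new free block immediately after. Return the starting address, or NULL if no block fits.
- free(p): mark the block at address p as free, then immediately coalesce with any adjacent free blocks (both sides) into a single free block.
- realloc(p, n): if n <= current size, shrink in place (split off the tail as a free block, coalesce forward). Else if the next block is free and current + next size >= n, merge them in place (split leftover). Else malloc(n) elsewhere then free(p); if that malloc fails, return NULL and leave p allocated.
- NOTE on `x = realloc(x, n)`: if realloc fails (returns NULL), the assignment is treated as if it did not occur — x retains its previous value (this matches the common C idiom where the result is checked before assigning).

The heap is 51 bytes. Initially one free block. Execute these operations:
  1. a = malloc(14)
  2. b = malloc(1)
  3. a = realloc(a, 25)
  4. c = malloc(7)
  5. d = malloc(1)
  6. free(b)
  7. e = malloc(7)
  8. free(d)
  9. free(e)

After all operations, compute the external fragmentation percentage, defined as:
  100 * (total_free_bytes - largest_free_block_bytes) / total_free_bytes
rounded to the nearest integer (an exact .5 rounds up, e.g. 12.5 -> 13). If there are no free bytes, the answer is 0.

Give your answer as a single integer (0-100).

Op 1: a = malloc(14) -> a = 0; heap: [0-13 ALLOC][14-50 FREE]
Op 2: b = malloc(1) -> b = 14; heap: [0-13 ALLOC][14-14 ALLOC][15-50 FREE]
Op 3: a = realloc(a, 25) -> a = 15; heap: [0-13 FREE][14-14 ALLOC][15-39 ALLOC][40-50 FREE]
Op 4: c = malloc(7) -> c = 0; heap: [0-6 ALLOC][7-13 FREE][14-14 ALLOC][15-39 ALLOC][40-50 FREE]
Op 5: d = malloc(1) -> d = 7; heap: [0-6 ALLOC][7-7 ALLOC][8-13 FREE][14-14 ALLOC][15-39 ALLOC][40-50 FREE]
Op 6: free(b) -> (freed b); heap: [0-6 ALLOC][7-7 ALLOC][8-14 FREE][15-39 ALLOC][40-50 FREE]
Op 7: e = malloc(7) -> e = 8; heap: [0-6 ALLOC][7-7 ALLOC][8-14 ALLOC][15-39 ALLOC][40-50 FREE]
Op 8: free(d) -> (freed d); heap: [0-6 ALLOC][7-7 FREE][8-14 ALLOC][15-39 ALLOC][40-50 FREE]
Op 9: free(e) -> (freed e); heap: [0-6 ALLOC][7-14 FREE][15-39 ALLOC][40-50 FREE]
Free blocks: [8 11] total_free=19 largest=11 -> 100*(19-11)/19 = 800/19 ≈ 42.105 -> rounds to 42

Answer: 42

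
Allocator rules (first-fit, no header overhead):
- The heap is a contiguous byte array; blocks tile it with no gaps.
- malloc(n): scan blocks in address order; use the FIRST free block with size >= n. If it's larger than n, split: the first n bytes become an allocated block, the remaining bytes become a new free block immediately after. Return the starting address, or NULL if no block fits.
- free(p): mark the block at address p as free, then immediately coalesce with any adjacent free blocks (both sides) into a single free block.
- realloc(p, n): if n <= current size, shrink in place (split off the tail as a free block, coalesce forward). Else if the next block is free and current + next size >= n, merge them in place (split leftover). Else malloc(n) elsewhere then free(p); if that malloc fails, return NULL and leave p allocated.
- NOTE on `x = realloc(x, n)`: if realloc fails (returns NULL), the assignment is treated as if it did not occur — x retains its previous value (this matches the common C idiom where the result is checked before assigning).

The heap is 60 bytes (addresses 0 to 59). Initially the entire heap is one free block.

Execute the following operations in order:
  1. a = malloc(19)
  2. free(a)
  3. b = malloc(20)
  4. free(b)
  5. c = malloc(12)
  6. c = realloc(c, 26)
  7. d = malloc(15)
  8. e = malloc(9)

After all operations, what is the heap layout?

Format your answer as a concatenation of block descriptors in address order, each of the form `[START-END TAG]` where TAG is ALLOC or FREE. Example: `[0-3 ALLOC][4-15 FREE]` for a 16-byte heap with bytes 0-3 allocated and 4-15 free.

Answer: [0-25 ALLOC][26-40 ALLOC][41-49 ALLOC][50-59 FREE]

Derivation:
Op 1: a = malloc(19) -> a = 0; heap: [0-18 ALLOC][19-59 FREE]
Op 2: free(a) -> (freed a); heap: [0-59 FREE]
Op 3: b = malloc(20) -> b = 0; heap: [0-19 ALLOC][20-59 FREE]
Op 4: free(b) -> (freed b); heap: [0-59 FREE]
Op 5: c = malloc(12) -> c = 0; heap: [0-11 ALLOC][12-59 FREE]
Op 6: c = realloc(c, 26) -> c = 0; heap: [0-25 ALLOC][26-59 FREE]
Op 7: d = malloc(15) -> d = 26; heap: [0-25 ALLOC][26-40 ALLOC][41-59 FREE]
Op 8: e = malloc(9) -> e = 41; heap: [0-25 ALLOC][26-40 ALLOC][41-49 ALLOC][50-59 FREE]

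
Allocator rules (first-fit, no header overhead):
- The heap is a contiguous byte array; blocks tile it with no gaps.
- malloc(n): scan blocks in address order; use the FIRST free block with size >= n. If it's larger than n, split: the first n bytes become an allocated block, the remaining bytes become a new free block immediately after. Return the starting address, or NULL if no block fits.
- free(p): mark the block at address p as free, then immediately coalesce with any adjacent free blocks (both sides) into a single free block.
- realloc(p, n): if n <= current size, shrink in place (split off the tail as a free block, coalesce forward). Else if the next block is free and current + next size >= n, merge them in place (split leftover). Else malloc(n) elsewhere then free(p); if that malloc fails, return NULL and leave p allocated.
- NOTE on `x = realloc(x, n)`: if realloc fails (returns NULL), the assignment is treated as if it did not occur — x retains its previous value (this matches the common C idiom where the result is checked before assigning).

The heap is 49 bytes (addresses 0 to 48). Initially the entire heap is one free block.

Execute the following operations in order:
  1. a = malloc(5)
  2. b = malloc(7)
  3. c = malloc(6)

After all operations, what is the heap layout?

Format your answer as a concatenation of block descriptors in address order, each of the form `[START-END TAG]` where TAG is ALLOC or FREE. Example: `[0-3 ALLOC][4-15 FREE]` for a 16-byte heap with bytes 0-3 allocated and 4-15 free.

Answer: [0-4 ALLOC][5-11 ALLOC][12-17 ALLOC][18-48 FREE]

Derivation:
Op 1: a = malloc(5) -> a = 0; heap: [0-4 ALLOC][5-48 FREE]
Op 2: b = malloc(7) -> b = 5; heap: [0-4 ALLOC][5-11 ALLOC][12-48 FREE]
Op 3: c = malloc(6) -> c = 12; heap: [0-4 ALLOC][5-11 ALLOC][12-17 ALLOC][18-48 FREE]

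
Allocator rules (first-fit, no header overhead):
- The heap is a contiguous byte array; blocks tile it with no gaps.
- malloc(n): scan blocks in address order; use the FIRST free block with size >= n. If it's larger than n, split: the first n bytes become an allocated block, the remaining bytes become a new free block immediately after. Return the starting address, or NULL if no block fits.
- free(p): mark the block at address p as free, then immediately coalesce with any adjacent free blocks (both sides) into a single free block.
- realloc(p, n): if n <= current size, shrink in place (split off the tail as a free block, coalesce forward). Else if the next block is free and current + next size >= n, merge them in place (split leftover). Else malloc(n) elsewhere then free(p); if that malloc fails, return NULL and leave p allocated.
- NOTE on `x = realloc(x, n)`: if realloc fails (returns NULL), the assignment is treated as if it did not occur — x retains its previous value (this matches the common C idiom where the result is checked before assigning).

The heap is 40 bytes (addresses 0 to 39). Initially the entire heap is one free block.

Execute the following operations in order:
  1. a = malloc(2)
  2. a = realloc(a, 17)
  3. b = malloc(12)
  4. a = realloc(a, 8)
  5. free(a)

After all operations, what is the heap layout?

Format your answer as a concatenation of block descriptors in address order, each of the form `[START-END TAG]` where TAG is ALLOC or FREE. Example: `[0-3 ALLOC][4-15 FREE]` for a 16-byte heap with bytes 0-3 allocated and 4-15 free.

Answer: [0-16 FREE][17-28 ALLOC][29-39 FREE]

Derivation:
Op 1: a = malloc(2) -> a = 0; heap: [0-1 ALLOC][2-39 FREE]
Op 2: a = realloc(a, 17) -> a = 0; heap: [0-16 ALLOC][17-39 FREE]
Op 3: b = malloc(12) -> b = 17; heap: [0-16 ALLOC][17-28 ALLOC][29-39 FREE]
Op 4: a = realloc(a, 8) -> a = 0; heap: [0-7 ALLOC][8-16 FREE][17-28 ALLOC][29-39 FREE]
Op 5: free(a) -> (freed a); heap: [0-16 FREE][17-28 ALLOC][29-39 FREE]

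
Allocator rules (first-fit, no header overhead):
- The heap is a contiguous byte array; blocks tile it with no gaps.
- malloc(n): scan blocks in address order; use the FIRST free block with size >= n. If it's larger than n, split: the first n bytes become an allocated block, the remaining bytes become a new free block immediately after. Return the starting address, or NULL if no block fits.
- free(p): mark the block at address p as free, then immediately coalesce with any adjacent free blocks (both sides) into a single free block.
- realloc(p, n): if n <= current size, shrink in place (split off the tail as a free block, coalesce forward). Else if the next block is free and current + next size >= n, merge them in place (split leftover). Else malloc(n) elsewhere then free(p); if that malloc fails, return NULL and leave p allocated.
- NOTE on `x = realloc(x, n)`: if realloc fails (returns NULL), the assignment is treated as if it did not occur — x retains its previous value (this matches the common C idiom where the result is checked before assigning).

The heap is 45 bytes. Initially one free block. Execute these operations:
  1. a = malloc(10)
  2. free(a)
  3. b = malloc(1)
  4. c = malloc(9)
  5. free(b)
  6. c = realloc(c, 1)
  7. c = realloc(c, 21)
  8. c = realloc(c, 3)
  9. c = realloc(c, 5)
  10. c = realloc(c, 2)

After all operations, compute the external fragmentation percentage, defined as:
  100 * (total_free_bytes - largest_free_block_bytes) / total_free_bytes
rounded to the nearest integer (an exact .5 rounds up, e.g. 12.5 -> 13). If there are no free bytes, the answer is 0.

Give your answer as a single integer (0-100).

Op 1: a = malloc(10) -> a = 0; heap: [0-9 ALLOC][10-44 FREE]
Op 2: free(a) -> (freed a); heap: [0-44 FREE]
Op 3: b = malloc(1) -> b = 0; heap: [0-0 ALLOC][1-44 FREE]
Op 4: c = malloc(9) -> c = 1; heap: [0-0 ALLOC][1-9 ALLOC][10-44 FREE]
Op 5: free(b) -> (freed b); heap: [0-0 FREE][1-9 ALLOC][10-44 FREE]
Op 6: c = realloc(c, 1) -> c = 1; heap: [0-0 FREE][1-1 ALLOC][2-44 FREE]
Op 7: c = realloc(c, 21) -> c = 1; heap: [0-0 FREE][1-21 ALLOC][22-44 FREE]
Op 8: c = realloc(c, 3) -> c = 1; heap: [0-0 FREE][1-3 ALLOC][4-44 FREE]
Op 9: c = realloc(c, 5) -> c = 1; heap: [0-0 FREE][1-5 ALLOC][6-44 FREE]
Op 10: c = realloc(c, 2) -> c = 1; heap: [0-0 FREE][1-2 ALLOC][3-44 FREE]
Free blocks: [1 42] total_free=43 largest=42 -> 100*(43-42)/43 = 100/43 ≈ 2.326 -> rounds to 2

Answer: 2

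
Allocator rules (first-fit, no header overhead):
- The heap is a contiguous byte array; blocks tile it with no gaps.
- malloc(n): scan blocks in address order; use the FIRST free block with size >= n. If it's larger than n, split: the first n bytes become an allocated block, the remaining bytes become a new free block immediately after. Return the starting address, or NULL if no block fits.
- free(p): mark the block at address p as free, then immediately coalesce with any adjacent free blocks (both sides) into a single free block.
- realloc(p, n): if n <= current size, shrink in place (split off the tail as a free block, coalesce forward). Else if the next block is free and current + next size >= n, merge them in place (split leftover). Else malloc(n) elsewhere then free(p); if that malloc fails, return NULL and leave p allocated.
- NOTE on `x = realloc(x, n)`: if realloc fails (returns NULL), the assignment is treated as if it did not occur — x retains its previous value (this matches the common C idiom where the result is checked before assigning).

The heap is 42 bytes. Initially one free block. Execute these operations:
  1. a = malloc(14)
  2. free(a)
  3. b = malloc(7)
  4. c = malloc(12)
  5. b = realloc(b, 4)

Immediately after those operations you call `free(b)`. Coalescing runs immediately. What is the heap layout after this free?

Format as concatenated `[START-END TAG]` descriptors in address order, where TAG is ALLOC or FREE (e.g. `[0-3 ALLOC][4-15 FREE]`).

Op 1: a = malloc(14) -> a = 0; heap: [0-13 ALLOC][14-41 FREE]
Op 2: free(a) -> (freed a); heap: [0-41 FREE]
Op 3: b = malloc(7) -> b = 0; heap: [0-6 ALLOC][7-41 FREE]
Op 4: c = malloc(12) -> c = 7; heap: [0-6 ALLOC][7-18 ALLOC][19-41 FREE]
Op 5: b = realloc(b, 4) -> b = 0; heap: [0-3 ALLOC][4-6 FREE][7-18 ALLOC][19-41 FREE]
free(b): b = 0 -> block [0-3 ALLOC]; mark free, coalesce with adjacent free neighbors -> [0-6 FREE][7-18 ALLOC][19-41 FREE]

Answer: [0-6 FREE][7-18 ALLOC][19-41 FREE]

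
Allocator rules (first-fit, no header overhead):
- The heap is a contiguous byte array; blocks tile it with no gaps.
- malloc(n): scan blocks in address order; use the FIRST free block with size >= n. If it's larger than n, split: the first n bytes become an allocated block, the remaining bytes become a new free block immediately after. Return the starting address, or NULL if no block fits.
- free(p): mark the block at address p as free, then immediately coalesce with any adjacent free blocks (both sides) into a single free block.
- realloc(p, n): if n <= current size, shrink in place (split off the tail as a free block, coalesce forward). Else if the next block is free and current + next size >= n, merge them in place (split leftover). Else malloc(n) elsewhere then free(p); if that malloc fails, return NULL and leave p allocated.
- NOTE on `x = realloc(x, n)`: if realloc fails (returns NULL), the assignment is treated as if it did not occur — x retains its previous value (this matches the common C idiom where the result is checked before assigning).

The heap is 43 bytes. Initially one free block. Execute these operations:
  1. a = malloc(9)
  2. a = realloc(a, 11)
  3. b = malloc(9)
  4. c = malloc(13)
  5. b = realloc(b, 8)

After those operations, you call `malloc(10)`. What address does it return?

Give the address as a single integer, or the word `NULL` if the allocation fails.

Op 1: a = malloc(9) -> a = 0; heap: [0-8 ALLOC][9-42 FREE]
Op 2: a = realloc(a, 11) -> a = 0; heap: [0-10 ALLOC][11-42 FREE]
Op 3: b = malloc(9) -> b = 11; heap: [0-10 ALLOC][11-19 ALLOC][20-42 FREE]
Op 4: c = malloc(13) -> c = 20; heap: [0-10 ALLOC][11-19 ALLOC][20-32 ALLOC][33-42 FREE]
Op 5: b = realloc(b, 8) -> b = 11; heap: [0-10 ALLOC][11-18 ALLOC][19-19 FREE][20-32 ALLOC][33-42 FREE]
malloc(10): first-fit scan over [0-10 ALLOC][11-18 ALLOC][19-19 FREE][20-32 ALLOC][33-42 FREE] -> 33

Answer: 33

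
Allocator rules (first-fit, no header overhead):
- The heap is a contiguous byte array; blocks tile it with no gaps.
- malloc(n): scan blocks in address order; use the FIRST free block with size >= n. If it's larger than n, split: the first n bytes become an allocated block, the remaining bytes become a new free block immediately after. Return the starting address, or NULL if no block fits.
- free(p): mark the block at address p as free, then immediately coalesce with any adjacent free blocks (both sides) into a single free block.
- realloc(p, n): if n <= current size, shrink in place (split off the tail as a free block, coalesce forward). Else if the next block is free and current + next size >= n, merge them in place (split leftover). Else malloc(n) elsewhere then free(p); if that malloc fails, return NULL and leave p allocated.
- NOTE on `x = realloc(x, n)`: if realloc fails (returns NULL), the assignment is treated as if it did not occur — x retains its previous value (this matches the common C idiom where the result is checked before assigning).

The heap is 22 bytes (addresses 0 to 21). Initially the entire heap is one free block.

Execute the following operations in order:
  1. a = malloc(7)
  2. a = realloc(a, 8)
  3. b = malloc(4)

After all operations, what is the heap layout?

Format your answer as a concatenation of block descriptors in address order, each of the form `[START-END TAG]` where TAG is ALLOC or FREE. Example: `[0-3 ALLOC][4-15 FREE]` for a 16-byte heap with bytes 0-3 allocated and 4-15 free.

Op 1: a = malloc(7) -> a = 0; heap: [0-6 ALLOC][7-21 FREE]
Op 2: a = realloc(a, 8) -> a = 0; heap: [0-7 ALLOC][8-21 FREE]
Op 3: b = malloc(4) -> b = 8; heap: [0-7 ALLOC][8-11 ALLOC][12-21 FREE]

Answer: [0-7 ALLOC][8-11 ALLOC][12-21 FREE]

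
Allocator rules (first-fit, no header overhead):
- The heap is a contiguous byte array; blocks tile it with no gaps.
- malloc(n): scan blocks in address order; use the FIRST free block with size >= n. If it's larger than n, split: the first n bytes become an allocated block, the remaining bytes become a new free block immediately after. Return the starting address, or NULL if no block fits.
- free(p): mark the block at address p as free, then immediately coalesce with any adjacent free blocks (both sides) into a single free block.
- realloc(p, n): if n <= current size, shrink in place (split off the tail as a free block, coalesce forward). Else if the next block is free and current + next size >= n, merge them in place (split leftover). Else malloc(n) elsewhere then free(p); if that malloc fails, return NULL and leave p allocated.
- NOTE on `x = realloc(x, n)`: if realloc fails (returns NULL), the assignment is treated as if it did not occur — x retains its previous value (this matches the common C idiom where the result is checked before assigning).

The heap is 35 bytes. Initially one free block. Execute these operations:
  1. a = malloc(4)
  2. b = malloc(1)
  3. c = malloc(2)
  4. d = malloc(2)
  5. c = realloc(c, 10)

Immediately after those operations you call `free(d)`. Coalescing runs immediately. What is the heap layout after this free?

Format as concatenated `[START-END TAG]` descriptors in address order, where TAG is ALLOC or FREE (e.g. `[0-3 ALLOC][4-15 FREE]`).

Op 1: a = malloc(4) -> a = 0; heap: [0-3 ALLOC][4-34 FREE]
Op 2: b = malloc(1) -> b = 4; heap: [0-3 ALLOC][4-4 ALLOC][5-34 FREE]
Op 3: c = malloc(2) -> c = 5; heap: [0-3 ALLOC][4-4 ALLOC][5-6 ALLOC][7-34 FREE]
Op 4: d = malloc(2) -> d = 7; heap: [0-3 ALLOC][4-4 ALLOC][5-6 ALLOC][7-8 ALLOC][9-34 FREE]
Op 5: c = realloc(c, 10) -> c = 9; heap: [0-3 ALLOC][4-4 ALLOC][5-6 FREE][7-8 ALLOC][9-18 ALLOC][19-34 FREE]
free(d): d = 7 -> block [7-8 ALLOC]; mark free, coalesce with adjacent free neighbors -> [0-3 ALLOC][4-4 ALLOC][5-8 FREE][9-18 ALLOC][19-34 FREE]

Answer: [0-3 ALLOC][4-4 ALLOC][5-8 FREE][9-18 ALLOC][19-34 FREE]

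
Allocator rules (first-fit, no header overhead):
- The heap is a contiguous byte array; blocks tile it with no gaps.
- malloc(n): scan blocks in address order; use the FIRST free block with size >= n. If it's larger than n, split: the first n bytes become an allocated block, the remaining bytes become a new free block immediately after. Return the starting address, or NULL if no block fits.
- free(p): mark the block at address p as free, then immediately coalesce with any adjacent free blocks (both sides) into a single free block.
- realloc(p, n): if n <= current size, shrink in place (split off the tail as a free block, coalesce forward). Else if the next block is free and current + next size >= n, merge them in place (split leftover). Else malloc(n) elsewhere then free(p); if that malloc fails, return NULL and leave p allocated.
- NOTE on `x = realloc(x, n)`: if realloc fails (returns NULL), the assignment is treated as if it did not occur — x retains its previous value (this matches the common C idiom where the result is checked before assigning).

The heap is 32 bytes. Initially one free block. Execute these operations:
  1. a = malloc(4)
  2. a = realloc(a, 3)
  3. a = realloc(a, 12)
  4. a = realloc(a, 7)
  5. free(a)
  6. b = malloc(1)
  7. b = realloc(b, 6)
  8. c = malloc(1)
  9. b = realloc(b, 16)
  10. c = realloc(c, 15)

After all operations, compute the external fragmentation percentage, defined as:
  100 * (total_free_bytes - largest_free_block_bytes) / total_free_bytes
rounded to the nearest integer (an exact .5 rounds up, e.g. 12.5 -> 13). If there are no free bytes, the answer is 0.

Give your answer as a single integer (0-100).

Op 1: a = malloc(4) -> a = 0; heap: [0-3 ALLOC][4-31 FREE]
Op 2: a = realloc(a, 3) -> a = 0; heap: [0-2 ALLOC][3-31 FREE]
Op 3: a = realloc(a, 12) -> a = 0; heap: [0-11 ALLOC][12-31 FREE]
Op 4: a = realloc(a, 7) -> a = 0; heap: [0-6 ALLOC][7-31 FREE]
Op 5: free(a) -> (freed a); heap: [0-31 FREE]
Op 6: b = malloc(1) -> b = 0; heap: [0-0 ALLOC][1-31 FREE]
Op 7: b = realloc(b, 6) -> b = 0; heap: [0-5 ALLOC][6-31 FREE]
Op 8: c = malloc(1) -> c = 6; heap: [0-5 ALLOC][6-6 ALLOC][7-31 FREE]
Op 9: b = realloc(b, 16) -> b = 7; heap: [0-5 FREE][6-6 ALLOC][7-22 ALLOC][23-31 FREE]
Op 10: c = realloc(c, 15) -> NULL (c unchanged); heap: [0-5 FREE][6-6 ALLOC][7-22 ALLOC][23-31 FREE]
Free blocks: [6 9] total_free=15 largest=9 -> 100*(15-9)/15 = 600/15 = 40

Answer: 40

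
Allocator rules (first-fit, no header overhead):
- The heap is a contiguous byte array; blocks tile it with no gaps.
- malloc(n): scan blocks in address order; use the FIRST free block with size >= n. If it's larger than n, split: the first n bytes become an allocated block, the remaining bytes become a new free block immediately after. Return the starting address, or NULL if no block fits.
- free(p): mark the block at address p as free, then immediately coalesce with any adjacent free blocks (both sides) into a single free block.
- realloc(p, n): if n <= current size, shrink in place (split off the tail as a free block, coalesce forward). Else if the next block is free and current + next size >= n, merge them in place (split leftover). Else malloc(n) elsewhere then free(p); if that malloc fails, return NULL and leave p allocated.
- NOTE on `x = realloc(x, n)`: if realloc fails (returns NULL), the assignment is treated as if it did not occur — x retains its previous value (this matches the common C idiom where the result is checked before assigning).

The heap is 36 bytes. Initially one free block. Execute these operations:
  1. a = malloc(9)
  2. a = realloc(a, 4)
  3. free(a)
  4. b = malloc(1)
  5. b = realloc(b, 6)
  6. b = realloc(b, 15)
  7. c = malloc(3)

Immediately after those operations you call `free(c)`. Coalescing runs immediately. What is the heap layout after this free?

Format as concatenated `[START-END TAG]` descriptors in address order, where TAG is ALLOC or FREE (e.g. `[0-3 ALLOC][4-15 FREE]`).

Op 1: a = malloc(9) -> a = 0; heap: [0-8 ALLOC][9-35 FREE]
Op 2: a = realloc(a, 4) -> a = 0; heap: [0-3 ALLOC][4-35 FREE]
Op 3: free(a) -> (freed a); heap: [0-35 FREE]
Op 4: b = malloc(1) -> b = 0; heap: [0-0 ALLOC][1-35 FREE]
Op 5: b = realloc(b, 6) -> b = 0; heap: [0-5 ALLOC][6-35 FREE]
Op 6: b = realloc(b, 15) -> b = 0; heap: [0-14 ALLOC][15-35 FREE]
Op 7: c = malloc(3) -> c = 15; heap: [0-14 ALLOC][15-17 ALLOC][18-35 FREE]
free(c): c = 15 -> block [15-17 ALLOC]; mark free, coalesce with adjacent free neighbors -> [0-14 ALLOC][15-35 FREE]

Answer: [0-14 ALLOC][15-35 FREE]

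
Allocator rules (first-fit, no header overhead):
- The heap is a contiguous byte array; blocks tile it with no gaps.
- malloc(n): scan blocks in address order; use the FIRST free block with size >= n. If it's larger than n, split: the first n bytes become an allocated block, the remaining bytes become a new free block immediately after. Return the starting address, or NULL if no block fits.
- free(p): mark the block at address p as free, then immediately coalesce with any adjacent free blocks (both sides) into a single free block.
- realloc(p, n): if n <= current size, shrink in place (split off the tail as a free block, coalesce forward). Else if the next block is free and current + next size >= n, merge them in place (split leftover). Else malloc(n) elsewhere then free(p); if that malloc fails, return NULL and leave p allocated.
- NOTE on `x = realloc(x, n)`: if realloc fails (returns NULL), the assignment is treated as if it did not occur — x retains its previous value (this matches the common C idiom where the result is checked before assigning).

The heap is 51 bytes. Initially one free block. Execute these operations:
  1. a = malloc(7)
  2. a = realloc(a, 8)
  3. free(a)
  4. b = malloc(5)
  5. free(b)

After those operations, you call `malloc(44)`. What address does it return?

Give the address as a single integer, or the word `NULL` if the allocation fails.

Op 1: a = malloc(7) -> a = 0; heap: [0-6 ALLOC][7-50 FREE]
Op 2: a = realloc(a, 8) -> a = 0; heap: [0-7 ALLOC][8-50 FREE]
Op 3: free(a) -> (freed a); heap: [0-50 FREE]
Op 4: b = malloc(5) -> b = 0; heap: [0-4 ALLOC][5-50 FREE]
Op 5: free(b) -> (freed b); heap: [0-50 FREE]
malloc(44): first-fit scan over [0-50 FREE] -> 0

Answer: 0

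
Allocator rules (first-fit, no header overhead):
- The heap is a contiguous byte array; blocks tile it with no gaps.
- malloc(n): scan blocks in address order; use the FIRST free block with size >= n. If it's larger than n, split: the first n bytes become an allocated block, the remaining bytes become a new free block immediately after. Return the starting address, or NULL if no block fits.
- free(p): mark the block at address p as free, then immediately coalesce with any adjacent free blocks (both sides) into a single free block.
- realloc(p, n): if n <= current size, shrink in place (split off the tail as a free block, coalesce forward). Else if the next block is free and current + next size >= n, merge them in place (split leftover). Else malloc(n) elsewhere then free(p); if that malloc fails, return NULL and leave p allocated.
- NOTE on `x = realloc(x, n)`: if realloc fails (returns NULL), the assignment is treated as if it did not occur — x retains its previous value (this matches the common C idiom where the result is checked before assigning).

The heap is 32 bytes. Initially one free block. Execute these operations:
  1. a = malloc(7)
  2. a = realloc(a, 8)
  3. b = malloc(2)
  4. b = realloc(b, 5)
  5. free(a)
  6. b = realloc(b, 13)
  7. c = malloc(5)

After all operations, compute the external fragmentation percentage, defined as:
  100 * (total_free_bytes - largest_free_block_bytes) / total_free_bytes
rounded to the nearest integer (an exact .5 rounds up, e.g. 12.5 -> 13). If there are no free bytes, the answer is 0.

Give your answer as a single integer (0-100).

Op 1: a = malloc(7) -> a = 0; heap: [0-6 ALLOC][7-31 FREE]
Op 2: a = realloc(a, 8) -> a = 0; heap: [0-7 ALLOC][8-31 FREE]
Op 3: b = malloc(2) -> b = 8; heap: [0-7 ALLOC][8-9 ALLOC][10-31 FREE]
Op 4: b = realloc(b, 5) -> b = 8; heap: [0-7 ALLOC][8-12 ALLOC][13-31 FREE]
Op 5: free(a) -> (freed a); heap: [0-7 FREE][8-12 ALLOC][13-31 FREE]
Op 6: b = realloc(b, 13) -> b = 8; heap: [0-7 FREE][8-20 ALLOC][21-31 FREE]
Op 7: c = malloc(5) -> c = 0; heap: [0-4 ALLOC][5-7 FREE][8-20 ALLOC][21-31 FREE]
Free blocks: [3 11] total_free=14 largest=11 -> 100*(14-11)/14 = 300/14 ≈ 21.429 -> rounds to 21

Answer: 21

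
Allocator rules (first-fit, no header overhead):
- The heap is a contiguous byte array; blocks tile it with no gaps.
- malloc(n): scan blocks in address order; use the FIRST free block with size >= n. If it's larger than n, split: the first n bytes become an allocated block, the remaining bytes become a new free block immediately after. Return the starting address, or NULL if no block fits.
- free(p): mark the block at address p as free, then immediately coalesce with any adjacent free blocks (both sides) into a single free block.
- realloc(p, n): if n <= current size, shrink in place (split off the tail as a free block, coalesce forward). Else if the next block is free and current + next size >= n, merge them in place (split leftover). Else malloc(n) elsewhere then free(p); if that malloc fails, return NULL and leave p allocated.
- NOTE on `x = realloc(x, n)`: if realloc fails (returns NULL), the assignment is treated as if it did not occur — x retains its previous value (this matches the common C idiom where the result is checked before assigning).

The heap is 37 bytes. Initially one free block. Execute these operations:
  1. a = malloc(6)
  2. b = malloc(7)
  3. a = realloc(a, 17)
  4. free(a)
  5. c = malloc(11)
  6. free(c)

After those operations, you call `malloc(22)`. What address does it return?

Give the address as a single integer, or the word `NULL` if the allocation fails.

Answer: 13

Derivation:
Op 1: a = malloc(6) -> a = 0; heap: [0-5 ALLOC][6-36 FREE]
Op 2: b = malloc(7) -> b = 6; heap: [0-5 ALLOC][6-12 ALLOC][13-36 FREE]
Op 3: a = realloc(a, 17) -> a = 13; heap: [0-5 FREE][6-12 ALLOC][13-29 ALLOC][30-36 FREE]
Op 4: free(a) -> (freed a); heap: [0-5 FREE][6-12 ALLOC][13-36 FREE]
Op 5: c = malloc(11) -> c = 13; heap: [0-5 FREE][6-12 ALLOC][13-23 ALLOC][24-36 FREE]
Op 6: free(c) -> (freed c); heap: [0-5 FREE][6-12 ALLOC][13-36 FREE]
malloc(22): first-fit scan over [0-5 FREE][6-12 ALLOC][13-36 FREE] -> 13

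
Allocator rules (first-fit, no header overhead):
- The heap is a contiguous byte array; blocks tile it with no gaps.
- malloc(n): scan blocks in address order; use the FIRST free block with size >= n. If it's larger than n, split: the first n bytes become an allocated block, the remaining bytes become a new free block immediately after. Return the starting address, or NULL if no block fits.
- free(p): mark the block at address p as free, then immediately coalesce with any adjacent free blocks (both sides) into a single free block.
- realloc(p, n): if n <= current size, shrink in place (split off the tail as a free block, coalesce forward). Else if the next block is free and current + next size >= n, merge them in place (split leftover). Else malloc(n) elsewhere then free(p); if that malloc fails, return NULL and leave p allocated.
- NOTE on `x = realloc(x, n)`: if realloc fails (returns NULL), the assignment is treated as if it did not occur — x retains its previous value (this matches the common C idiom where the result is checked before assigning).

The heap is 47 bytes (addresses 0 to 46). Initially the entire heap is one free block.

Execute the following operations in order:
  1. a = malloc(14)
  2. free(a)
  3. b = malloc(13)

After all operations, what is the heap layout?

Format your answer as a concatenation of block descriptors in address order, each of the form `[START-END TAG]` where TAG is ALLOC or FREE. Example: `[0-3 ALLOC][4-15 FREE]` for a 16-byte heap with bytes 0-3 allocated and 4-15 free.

Op 1: a = malloc(14) -> a = 0; heap: [0-13 ALLOC][14-46 FREE]
Op 2: free(a) -> (freed a); heap: [0-46 FREE]
Op 3: b = malloc(13) -> b = 0; heap: [0-12 ALLOC][13-46 FREE]

Answer: [0-12 ALLOC][13-46 FREE]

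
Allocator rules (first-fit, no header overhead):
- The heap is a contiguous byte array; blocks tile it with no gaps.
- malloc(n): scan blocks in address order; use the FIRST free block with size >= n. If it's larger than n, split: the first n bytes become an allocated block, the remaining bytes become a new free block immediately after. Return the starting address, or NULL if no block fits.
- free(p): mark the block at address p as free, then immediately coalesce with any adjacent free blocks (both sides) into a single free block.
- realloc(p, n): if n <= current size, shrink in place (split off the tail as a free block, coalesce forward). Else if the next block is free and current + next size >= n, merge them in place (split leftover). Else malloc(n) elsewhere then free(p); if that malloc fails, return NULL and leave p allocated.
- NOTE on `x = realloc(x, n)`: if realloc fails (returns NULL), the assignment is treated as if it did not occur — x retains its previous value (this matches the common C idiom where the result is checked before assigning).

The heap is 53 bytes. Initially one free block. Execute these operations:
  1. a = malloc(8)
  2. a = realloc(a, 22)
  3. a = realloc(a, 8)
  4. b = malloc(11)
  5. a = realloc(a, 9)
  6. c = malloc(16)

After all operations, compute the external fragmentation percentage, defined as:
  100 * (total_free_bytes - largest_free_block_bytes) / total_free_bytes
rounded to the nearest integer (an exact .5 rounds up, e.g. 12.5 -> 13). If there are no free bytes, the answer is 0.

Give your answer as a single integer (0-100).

Op 1: a = malloc(8) -> a = 0; heap: [0-7 ALLOC][8-52 FREE]
Op 2: a = realloc(a, 22) -> a = 0; heap: [0-21 ALLOC][22-52 FREE]
Op 3: a = realloc(a, 8) -> a = 0; heap: [0-7 ALLOC][8-52 FREE]
Op 4: b = malloc(11) -> b = 8; heap: [0-7 ALLOC][8-18 ALLOC][19-52 FREE]
Op 5: a = realloc(a, 9) -> a = 19; heap: [0-7 FREE][8-18 ALLOC][19-27 ALLOC][28-52 FREE]
Op 6: c = malloc(16) -> c = 28; heap: [0-7 FREE][8-18 ALLOC][19-27 ALLOC][28-43 ALLOC][44-52 FREE]
Free blocks: [8 9] total_free=17 largest=9 -> 100*(17-9)/17 = 800/17 ≈ 47.059 -> rounds to 47

Answer: 47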